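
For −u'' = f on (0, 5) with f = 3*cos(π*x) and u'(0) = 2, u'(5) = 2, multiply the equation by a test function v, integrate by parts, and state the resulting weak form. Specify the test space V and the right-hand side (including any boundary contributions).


V = H^1(0, 5) (v unrestricted at boundary; u is determined up to an additive constant); weak form: ∫_0^5 u'v' dx = ∫_0^5 (3*cos(π*x)) v dx + 2·v(5) − 2·v(0) for all v ∈ V.

Multiply both sides by a test function v and integrate from 0 to 5:
  ∫_0^5 −u''(x) v(x) dx = ∫_0^5 f(x) v(x) dx.
Integrate the LHS by parts once:
  ∫_0^5 −u'' v dx = −[u'(x) v(x)]_0^5 + ∫_0^5 u'(x) v'(x) dx.
Thus ∫_0^5 u'(x) v'(x) dx = ∫_0^5 f(x) v(x) dx + [u'(x) v(x)]_0^5.
Choose V so that boundary terms are either known or forced to vanish.
u has inhomogeneous Neumann u'(0) = 2, u'(5) = 2. [u' v]_0^5 = (2)·v(5) − (2)·v(0) = 2·v(5) − 2·v(0). Take V = H^1(0, 5); boundary term becomes part of RHS.
Weak formulation: find u (satisfying any essential BC) such that ∫_0^5 u'(x) v'(x) dx = ∫_0^5 f v dx + 2·v(5) − 2·v(0) for all v ∈ V (Neumann data are natural BCs: they enter the RHS as boundary terms).
Substituting f(x) = 3*cos(π*x), the right-hand side is ∫_0^5 (3*cos(π*x)) v dx + 2·v(5) − 2·v(0).
Compatibility check (pure Neumann): taking v ≡ 1 ∈ V gives 0 = ∫_0^5 f dx + (2) − (2), i.e. ∫_0^5 f dx must equal u'(0) − u'(5) = 0. Indeed ∫_0^5 (3*cos(π*x)) dx = 0, so the data are compatible. The solution is then unique only up to an additive constant (fix it e.g. by requiring ∫_0^5 u dx = 0).


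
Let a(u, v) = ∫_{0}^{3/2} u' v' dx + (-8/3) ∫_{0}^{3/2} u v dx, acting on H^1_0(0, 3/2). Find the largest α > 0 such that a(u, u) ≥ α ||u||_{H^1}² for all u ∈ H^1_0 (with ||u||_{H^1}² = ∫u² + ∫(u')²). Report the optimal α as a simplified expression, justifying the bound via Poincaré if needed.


α = 4*(-6 + π^2)/(9 + 4*π^2)

Coercivity of a(·,·) on H^1_0(0, 3/2) means a(u, u) ≥ α ||u||_{H^1}² for every u ∈ H^1_0.
The interval has length L = 3/2, and Poincaré/coercivity depend only on L. Here a(u, u) = ∫(u')² + (-8/3)·∫u².
Here c = -8/3 < 0 with |c| < (π/L)² = 4*π^2/9, so coercivity still holds. The condition a(u,u) ≥ α||u||_{H^1}² reads (1−α)∫(u')² ≥ (α−c)∫u². Any admissible α is ≤ 1 (rapidly oscillating u have ∫u²/∫(u')² → 0), and α = 1 would force 0 ≥ (1−c)∫u², impossible since c < 1; so 1−α > 0. By the sharp Poincaré inequality on H^1_0 of an interval of length L, ∫(u')² ≥ (π/L)²∫u² with equality for the first sine mode sin(π(x−x₀)/L) (x₀ the left endpoint), so the inequality holds for all u iff (1−α)(π/L)² ≥ α − c, i.e. α ≤ ((π/L)² + c)/((π/L)² + 1) = (1 + c(L/π)²)/(1 + (L/π)²). (Direct route, valid since c ≤ 0: Poincaré gives c∫u² ≥ c(L/π)²∫(u')², so a(u,u) ≥ (1 + c(L/π)²)∫(u')², while ||u||_{H^1}² ≤ (1 + (L/π)²)∫(u')²; dividing yields the same α.) With (π/L)² = 4*π^2/9 and c = -8/3, the largest admissible constant is α = ((π/L)² + c)/((π/L)² + 1).
Simplifying, α = 4*(-6 + π^2)/(9 + 4*π^2).


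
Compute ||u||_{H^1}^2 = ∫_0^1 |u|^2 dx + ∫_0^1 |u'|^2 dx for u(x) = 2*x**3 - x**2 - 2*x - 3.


||u||_{H^1}^2 = 608/35

The H^1 norm (squared) on an interval (0, L) is
  ||u||_{H^1}^2 = ∫_0^L u(x)^2 dx + ∫_0^L u'(x)^2 dx.
Compute u'(x) = 6*x**2 - 2*x - 2.
Then u(x)^2 = 4*x**6 - 4*x**5 - 7*x**4 - 8*x**3 + 10*x**2 + 12*x + 9 and u'(x)^2 = 36*x**4 - 24*x**3 - 20*x**2 + 8*x + 4.
Integrate each monomial from 0 to 1 using ∫_0^1 c·x^n dx = c·1^(n+1)/(n+1):
  ∫_0^1 u(x)^2 dx = ∫_0^1 (4*x^6 - 4*x^5 - 7*x^4 - 8*x^3 + 10*x^2 + 12*x + 9) dx. Term by term:
    ∫_0^1 4*x^6 dx = 4/7;  ∫_0^1 -4*x^5 dx = -2/3;  ∫_0^1 -7*x^4 dx = -7/5;
    ∫_0^1 -8*x^3 dx = -2;  ∫_0^1 10*x^2 dx = 10/3;  ∫_0^1 12*x dx = 6;
    ∫_0^1 9 dx = 9.
  Sum: 4/7 − 2/3 − 7/5 − 2 + 10/3 + 6 + 9 = 1558/105.
  ∫_0^1 u'(x)^2 dx = ∫_0^1 (36*x^4 - 24*x^3 - 20*x^2 + 8*x + 4) dx. Term by term:
    ∫_0^1 36*x^4 dx = 36/5;  ∫_0^1 -24*x^3 dx = -6;  ∫_0^1 -20*x^2 dx = -20/3;
    ∫_0^1 8*x dx = 4;  ∫_0^1 4 dx = 4.
  Sum: 36/5 − 6 − 20/3 + 4 + 4 = 38/15.
Adding: ||u||_{H^1}^2 = 1558/105 + 38/15 = 608/35.


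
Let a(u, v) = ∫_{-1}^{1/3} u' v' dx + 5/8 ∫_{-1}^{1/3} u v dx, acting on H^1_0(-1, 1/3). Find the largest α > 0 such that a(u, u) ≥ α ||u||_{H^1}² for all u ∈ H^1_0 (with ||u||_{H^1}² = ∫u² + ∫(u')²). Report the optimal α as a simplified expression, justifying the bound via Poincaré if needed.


α = (10 + 9*π^2)/(16 + 9*π^2)

Coercivity of a(·,·) on H^1_0(-1, 1/3) means a(u, u) ≥ α ||u||_{H^1}² for every u ∈ H^1_0.
The interval has length L = 4/3, and Poincaré/coercivity depend only on L. Here a(u, u) = ∫(u')² + (5/8)·∫u².
Here 0 < c = 5/8 < 1. The condition a(u,u) ≥ α||u||_{H^1}² reads (1−α)∫(u')² ≥ (α−c)∫u². Any admissible α is ≤ 1 (rapidly oscillating u have ∫u²/∫(u')² → 0), and α = 1 would force 0 ≥ (1−c)∫u², impossible since c < 1; so 1−α > 0. By the sharp Poincaré inequality on H^1_0 of an interval of length L, ∫(u')² ≥ (π/L)²∫u² with equality for the first sine mode sin(π(x−x₀)/L) (x₀ the left endpoint), so the inequality holds for all u iff (1−α)(π/L)² ≥ α − c, i.e. α ≤ ((π/L)² + c)/((π/L)² + 1) = (1 + c(L/π)²)/(1 + (L/π)²). With (π/L)² = 9*π^2/16 and c = 5/8, the largest admissible constant is α = ((π/L)² + c)/((π/L)² + 1).
Simplifying, α = (10 + 9*π^2)/(16 + 9*π^2).


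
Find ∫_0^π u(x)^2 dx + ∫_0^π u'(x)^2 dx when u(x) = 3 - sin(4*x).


||u||_{H^1(0,π)}^2 = 35*π/2

u'(x) = -4*cos(4*x).
Expand u² and (u')² and integrate term by term on (0, π), using: for integers n ≥ 1, ∫_0^π sin²(nx) dx = ∫_0^π cos²(nx) dx = π/2; for n ≠ n', ∫_0^π sin(nx)sin(n'x) dx = ∫_0^π cos(nx)cos(n'x) dx = 0; and by product-to-sum, ∫_0^π sin(nx)cos(n'x) dx = ½∫_0^π [sin((n+n')x) + sin((n−n')x)] dx, which is 0 when n+n' is even and 2n/(n²−n'²) when n+n' is odd (it need not vanish on (0, π)). For the constant mode: ∫_0^π 1 dx = π, ∫_0^π cos(nx) dx = 0, ∫_0^π sin(nx) dx = (1−(−1)^n)/n.
  u² squared terms: (3)²·∫1 dx = 9·π = 9*π;  (-1)²·∫sin(4x)² dx = 1·π/2 = π/2.
  u² cross terms: 2·(3)·(-1)·∫1·sin(4x) dx = -6·(0) = 0.
  So ∫_0^π u² dx = 9*π + π/2 + 0 = 19*π/2.
  (u')² squared terms: (-4)²·∫cos(4x)² dx = 16·π/2 = 8*π.
  So ∫_0^π (u')² dx = 8*π.
||u||_{H^1}^2 = (19*π/2) + (8*π) = 35*π/2.


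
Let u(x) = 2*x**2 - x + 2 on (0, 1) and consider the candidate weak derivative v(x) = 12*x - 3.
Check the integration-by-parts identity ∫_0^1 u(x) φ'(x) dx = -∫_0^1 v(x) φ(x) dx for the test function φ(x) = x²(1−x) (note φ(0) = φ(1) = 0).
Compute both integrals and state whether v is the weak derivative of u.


LHS = -7/60, RHS = -7/20. No, v is not the weak derivative of u.

u(x) = 2*x**2 - x + 2, classical derivative u'(x) = 4*x - 1.
φ(x) = x²(1−x), so φ'(x) = x*(2 - 3*x).
Note φ(0) = φ(1) = 0, so the boundary term u·φ vanishes.
LHS = ∫_0^1 u(x) φ'(x) dx = ∫_0^1 (-6*x^4 + 7*x^3 - 8*x^2 + 4*x) dx. Term by term:
  ∫_0^1 -6*x^4 dx = -6/5;  ∫_0^1 7*x^3 dx = 7/4;  ∫_0^1 -8*x^2 dx = -8/3;
  ∫_0^1 4*x dx = 2.
Sum: -6/5 + 7/4 − 8/3 + 2 = -7/60.
So LHS = -7/60.
∫_0^1 v(x) φ(x) dx = ∫_0^1 (-12*x^4 + 15*x^3 - 3*x^2) dx. Term by term:
  ∫_0^1 -12*x^4 dx = -12/5;  ∫_0^1 15*x^3 dx = 15/4;  ∫_0^1 -3*x^2 dx = -1.
Sum: -12/5 + 15/4 − 1 = 7/20.
So RHS = -∫_0^1 v(x) φ(x) dx = -7/20.
LHS − RHS = 7/30 ≠ 0, so the identity fails.
(For a valid weak derivative the identity must hold for EVERY test function, in particular this one. The failure shows v is NOT the weak derivative of u.)
Correct weak derivative would be u'(x) = 4*x - 1.


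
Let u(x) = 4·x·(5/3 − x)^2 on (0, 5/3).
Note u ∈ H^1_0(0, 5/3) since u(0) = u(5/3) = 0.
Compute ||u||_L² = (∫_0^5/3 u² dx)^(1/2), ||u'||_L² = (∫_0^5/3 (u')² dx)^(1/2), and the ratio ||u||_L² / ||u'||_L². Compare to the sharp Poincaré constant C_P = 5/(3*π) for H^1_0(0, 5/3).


||u||_L² / ||u'||_L² = 5*sqrt(14)/42 < C_P = 5/(3*π).

u(x) = 4·x·(5/3 − x)^2, so u'(x) = 12*x^2 - 80*x/3 + 100/9.
u(x) = 4·x·(5/3 − x)^2 vanishes at x = 0 and x = 5/3, so u ∈ H^1_0(0, 5/3). Differentiate via the product rule and integrate the resulting polynomials term by term.
  ∫_0^5/3 u² dx = ∫_0^5/3 (16*x^6 - 320*x^5/3 + 800*x^4/3 - 8000*x^3/27 + 10000*x^2/81) dx. Term by term:
    ∫_0^5/3 16*x^6 dx = 1250000/15309;  ∫_0^5/3 -320*x^5/3 dx = -2500000/6561;  ∫_0^5/3 800*x^4/3 dx = 500000/729;
    ∫_0^5/3 -8000*x^3/27 dx = -1250000/2187;  ∫_0^5/3 10000*x^2/81 dx = 1250000/6561.
  Sum: 1250000/15309 − 2500000/6561 + 500000/729 − 1250000/2187 + 1250000/6561 = 250000/45927.
  ∫_0^5/3 (u')² dx = ∫_0^5/3 (144*x^4 - 640*x^3 + 8800*x^2/9 - 16000*x/27 + 10000/81) dx. Term by term:
    ∫_0^5/3 144*x^4 dx = 10000/27;  ∫_0^5/3 -640*x^3 dx = -100000/81;  ∫_0^5/3 8800*x^2/9 dx = 1100000/729;
    ∫_0^5/3 -16000*x/27 dx = -200000/243;  ∫_0^5/3 10000/81 dx = 50000/243.
  Sum: 10000/27 − 100000/81 + 1100000/729 − 200000/243 + 50000/243 = 20000/729.
∫_0^5/3 u² dx = 250000/45927, so ||u||_L² = 500*sqrt(7)/567.
∫_0^5/3 (u')² dx = 20000/729, so ||u'||_L² = 100*sqrt(2)/27.
Ratio ||u||_L² / ||u'||_L² = 5*sqrt(14)/42.
Sharp Poincaré constant on H^1_0(0, 5/3) is C_P = L/π = 5/(3*π), achieved by sin(3*π/5·x).
A polynomial bump cannot attain the sharp Poincaré constant (only the first sine eigenfunction does), so the ratio is strictly less than C_P, consistent with ||u||_L² ≤ C_P ||u'||_L².


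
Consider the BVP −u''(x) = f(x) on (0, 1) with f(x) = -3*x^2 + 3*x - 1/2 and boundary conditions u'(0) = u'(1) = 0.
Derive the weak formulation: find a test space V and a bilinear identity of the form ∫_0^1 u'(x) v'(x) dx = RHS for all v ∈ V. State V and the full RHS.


V = H^1(0, 1) (no boundary constraint on v; u is determined up to an additive constant); weak form: ∫_0^1 u'v' dx = ∫_0^1 (-3*x^2 + 3*x - 1/2) v dx for all v ∈ V.

Multiply both sides by a test function v and integrate from 0 to 1:
  ∫_0^1 −u''(x) v(x) dx = ∫_0^1 f(x) v(x) dx.
Integrate the LHS by parts once:
  ∫_0^1 −u'' v dx = −[u'(x) v(x)]_0^1 + ∫_0^1 u'(x) v'(x) dx.
Thus ∫_0^1 u'(x) v'(x) dx = ∫_0^1 f(x) v(x) dx + [u'(x) v(x)]_0^1.
Choose V so that boundary terms are either known or forced to vanish.
u has homogeneous Neumann: u'(0) = u'(1) = 0. So [u' v]_0^1 = 0·v(1) − 0·v(0) = 0 for any v; take V = H^1(0, 1).
Weak formulation: find u (satisfying any essential BC) such that ∫_0^1 u'(x) v'(x) dx = ∫_0^1 f v dx for all v ∈ V (homogeneous Neumann, so boundary terms vanish).
Substituting f(x) = -3*x^2 + 3*x - 1/2, the right-hand side is ∫_0^1 (-3*x^2 + 3*x - 1/2) v dx.
Compatibility check (pure Neumann): taking v ≡ 1 ∈ V gives 0 = ∫_0^1 f dx + (0) − (0), i.e. ∫_0^1 f dx must equal u'(0) − u'(1) = 0. Indeed ∫_0^1 (-3*x^2 + 3*x - 1/2) dx = 0, so the data are compatible. The solution is then unique only up to an additive constant (fix it e.g. by requiring ∫_0^1 u dx = 0).


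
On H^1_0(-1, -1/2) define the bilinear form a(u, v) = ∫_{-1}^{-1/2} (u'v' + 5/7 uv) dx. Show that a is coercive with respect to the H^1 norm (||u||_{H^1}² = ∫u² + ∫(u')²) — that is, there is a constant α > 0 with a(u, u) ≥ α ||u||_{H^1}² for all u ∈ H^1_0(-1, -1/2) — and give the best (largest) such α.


α = (5 + 28*π^2)/(7*(1 + 4*π^2))

Coercivity of a(·,·) on H^1_0(-1, -1/2) means a(u, u) ≥ α ||u||_{H^1}² for every u ∈ H^1_0.
The interval has length L = 1/2, and Poincaré/coercivity depend only on L. Here a(u, u) = ∫(u')² + (5/7)·∫u².
Here 0 < c = 5/7 < 1. The condition a(u,u) ≥ α||u||_{H^1}² reads (1−α)∫(u')² ≥ (α−c)∫u². Any admissible α is ≤ 1 (rapidly oscillating u have ∫u²/∫(u')² → 0), and α = 1 would force 0 ≥ (1−c)∫u², impossible since c < 1; so 1−α > 0. By the sharp Poincaré inequality on H^1_0 of an interval of length L, ∫(u')² ≥ (π/L)²∫u² with equality for the first sine mode sin(π(x−x₀)/L) (x₀ the left endpoint), so the inequality holds for all u iff (1−α)(π/L)² ≥ α − c, i.e. α ≤ ((π/L)² + c)/((π/L)² + 1) = (1 + c(L/π)²)/(1 + (L/π)²). With (π/L)² = 4*π^2 and c = 5/7, the largest admissible constant is α = ((π/L)² + c)/((π/L)² + 1).
Simplifying, α = (5 + 28*π^2)/(7*(1 + 4*π^2)).


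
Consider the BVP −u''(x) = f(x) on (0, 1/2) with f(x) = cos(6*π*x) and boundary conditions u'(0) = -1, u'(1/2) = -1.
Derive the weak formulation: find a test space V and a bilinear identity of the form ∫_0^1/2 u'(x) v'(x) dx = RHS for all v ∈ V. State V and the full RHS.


V = H^1(0, 1/2) (v unrestricted at boundary; u is determined up to an additive constant); weak form: ∫_0^1/2 u'v' dx = ∫_0^1/2 (cos(6*π*x)) v dx − v(1/2) + v(0) for all v ∈ V.

Multiply both sides by a test function v and integrate from 0 to 1/2:
  ∫_0^1/2 −u''(x) v(x) dx = ∫_0^1/2 f(x) v(x) dx.
Integrate the LHS by parts once:
  ∫_0^1/2 −u'' v dx = −[u'(x) v(x)]_0^1/2 + ∫_0^1/2 u'(x) v'(x) dx.
Thus ∫_0^1/2 u'(x) v'(x) dx = ∫_0^1/2 f(x) v(x) dx + [u'(x) v(x)]_0^1/2.
Choose V so that boundary terms are either known or forced to vanish.
u has inhomogeneous Neumann u'(0) = -1, u'(1/2) = -1. [u' v]_0^1/2 = (-1)·v(1/2) − (-1)·v(0) = − v(1/2) + v(0). Take V = H^1(0, 1/2); boundary term becomes part of RHS.
Weak formulation: find u (satisfying any essential BC) such that ∫_0^1/2 u'(x) v'(x) dx = ∫_0^1/2 f v dx − v(1/2) + v(0) for all v ∈ V (Neumann data are natural BCs: they enter the RHS as boundary terms).
Substituting f(x) = cos(6*π*x), the right-hand side is ∫_0^1/2 (cos(6*π*x)) v dx − v(1/2) + v(0).
Compatibility check (pure Neumann): taking v ≡ 1 ∈ V gives 0 = ∫_0^1/2 f dx + (-1) − (-1), i.e. ∫_0^1/2 f dx must equal u'(0) − u'(1/2) = 0. Indeed ∫_0^1/2 (cos(6*π*x)) dx = 0, so the data are compatible. The solution is then unique only up to an additive constant (fix it e.g. by requiring ∫_0^1/2 u dx = 0).


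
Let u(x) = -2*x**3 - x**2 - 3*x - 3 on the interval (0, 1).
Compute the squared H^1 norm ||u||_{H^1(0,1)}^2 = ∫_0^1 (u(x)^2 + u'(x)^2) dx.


||u||_{H^1}^2 = 5101/70

The H^1 norm (squared) on an interval (0, L) is
  ||u||_{H^1}^2 = ∫_0^L u(x)^2 dx + ∫_0^L u'(x)^2 dx.
Compute u'(x) = -6*x**2 - 2*x - 3.
Then u(x)^2 = 4*x**6 + 4*x**5 + 13*x**4 + 18*x**3 + 15*x**2 + 18*x + 9 and u'(x)^2 = 36*x**4 + 24*x**3 + 40*x**2 + 12*x + 9.
Integrate each monomial from 0 to 1 using ∫_0^1 c·x^n dx = c·1^(n+1)/(n+1):
  ∫_0^1 u(x)^2 dx = ∫_0^1 (4*x^6 + 4*x^5 + 13*x^4 + 18*x^3 + 15*x^2 + 18*x + 9) dx. Term by term:
    ∫_0^1 4*x^6 dx = 4/7;  ∫_0^1 4*x^5 dx = 2/3;  ∫_0^1 13*x^4 dx = 13/5;
    ∫_0^1 18*x^3 dx = 9/2;  ∫_0^1 15*x^2 dx = 5;  ∫_0^1 18*x dx = 9;
    ∫_0^1 9 dx = 9.
  Sum: 4/7 + 2/3 + 13/5 + 9/2 + 5 + 9 + 9 = 6581/210.
  ∫_0^1 u'(x)^2 dx = ∫_0^1 (36*x^4 + 24*x^3 + 40*x^2 + 12*x + 9) dx. Term by term:
    ∫_0^1 36*x^4 dx = 36/5;  ∫_0^1 24*x^3 dx = 6;  ∫_0^1 40*x^2 dx = 40/3;
    ∫_0^1 12*x dx = 6;  ∫_0^1 9 dx = 9.
  Sum: 36/5 + 6 + 40/3 + 6 + 9 = 623/15.
Adding: ||u||_{H^1}^2 = 6581/210 + 623/15 = 5101/70.


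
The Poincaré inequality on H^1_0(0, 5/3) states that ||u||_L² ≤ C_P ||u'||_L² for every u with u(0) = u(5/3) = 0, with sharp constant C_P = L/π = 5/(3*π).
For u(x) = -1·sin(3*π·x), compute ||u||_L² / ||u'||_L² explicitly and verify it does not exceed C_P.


||u||_L² / ||u'||_L² = 1/(3*π) < C_P = 5/(3*π).

u(x) = -1·sin(3*π·x), so u'(x) = -3*π*cos(3*π*x).
Writing u(x) = A·sin(kπx/L) with A = -1 and k = 5, use ∫_0^L sin²(kπx/L) dx = L/2 and ∫_0^L cos²(kπx/L) dx = L/2.
u² = 1·sin²(3*π·x) and (u')² = 9*π^2·cos²(3*π·x), and each of sin², cos² integrates to L/2 = 5/6 over (0, 5/3).
∫_0^5/3 u² dx = 5/6, so ||u||_L² = sqrt(30)/6.
∫_0^5/3 (u')² dx = 15*π^2/2, so ||u'||_L² = sqrt(30)*π/2.
Ratio ||u||_L² / ||u'||_L² = 1/(3*π).
Sharp Poincaré constant on H^1_0(0, 5/3) is C_P = L/π = 5/(3*π), achieved by sin(3*π/5·x).
This is the k = 5 harmonic; the ratio L/(kπ) is strictly less than C_P = L/π, consistent with the sharp inequality ||u||_L² ≤ C_P ||u'||_L².


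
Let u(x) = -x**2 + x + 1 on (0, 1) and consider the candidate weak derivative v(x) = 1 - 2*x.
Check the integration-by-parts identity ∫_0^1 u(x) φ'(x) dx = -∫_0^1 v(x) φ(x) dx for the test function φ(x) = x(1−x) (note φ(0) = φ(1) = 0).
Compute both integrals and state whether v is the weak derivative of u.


LHS = 0, RHS = 0. Yes, v = u' weakly.

u(x) = -x**2 + x + 1, classical derivative u'(x) = 1 - 2*x.
φ(x) = x(1−x), so φ'(x) = 1 - 2*x.
Note φ(0) = φ(1) = 0, so the boundary term u·φ vanishes.
LHS = ∫_0^1 u(x) φ'(x) dx = ∫_0^1 (2*x^3 - 3*x^2 - x + 1) dx. Term by term:
  ∫_0^1 2*x^3 dx = 1/2;  ∫_0^1 -3*x^2 dx = -1;  ∫_0^1 -x dx = -1/2;
  ∫_0^1 1 dx = 1.
Sum: 1/2 − 1 − 1/2 + 1 = 0.
So LHS = 0.
∫_0^1 v(x) φ(x) dx = ∫_0^1 (2*x^3 - 3*x^2 + x) dx. Term by term:
  ∫_0^1 2*x^3 dx = 1/2;  ∫_0^1 -3*x^2 dx = -1;  ∫_0^1 x dx = 1/2.
Sum: 1/2 − 1 + 1/2 = 0.
So RHS = -∫_0^1 v(x) φ(x) dx = 0.
LHS = RHS, so the identity holds for this test φ.
Moreover u is smooth here and v(x) = u'(x) = 1 - 2*x pointwise, so the identity holds for every test function. Hence v is the weak derivative of u.


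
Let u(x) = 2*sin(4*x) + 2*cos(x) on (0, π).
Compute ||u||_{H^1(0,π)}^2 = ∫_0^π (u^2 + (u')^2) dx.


||u||_{H^1(0,π)}^2 = 128/15 + 38*π

u'(x) = -2*sin(x) + 8*cos(4*x).
Expand u² and (u')² and integrate term by term on (0, π), using: for integers n ≥ 1, ∫_0^π sin²(nx) dx = ∫_0^π cos²(nx) dx = π/2; for n ≠ n', ∫_0^π sin(nx)sin(n'x) dx = ∫_0^π cos(nx)cos(n'x) dx = 0; and by product-to-sum, ∫_0^π sin(nx)cos(n'x) dx = ½∫_0^π [sin((n+n')x) + sin((n−n')x)] dx, which is 0 when n+n' is even and 2n/(n²−n'²) when n+n' is odd (it need not vanish on (0, π)).
  u² squared terms: (2)²·∫cos(x)² dx = 4·π/2 = 2*π;  (2)²·∫sin(4x)² dx = 4·π/2 = 2*π.
  u² cross terms: 2·(2)·(2)·∫cos(x)·sin(4x) dx = 8·(8/15) = 64/15.
  So ∫_0^π u² dx = 2*π + 2*π + 64/15 = 64/15 + 4*π.
  (u')² squared terms: (-2)²·∫sin(x)² dx = 4·π/2 = 2*π;  (8)²·∫cos(4x)² dx = 64·π/2 = 32*π.
  (u')² cross terms: 2·(-2)·(8)·∫sin(x)·cos(4x) dx = -32·(-2/15) = 64/15.
  So ∫_0^π (u')² dx = 2*π + 32*π + 64/15 = 64/15 + 34*π.
||u||_{H^1}^2 = (64/15 + 4*π) + (64/15 + 34*π) = 128/15 + 38*π.


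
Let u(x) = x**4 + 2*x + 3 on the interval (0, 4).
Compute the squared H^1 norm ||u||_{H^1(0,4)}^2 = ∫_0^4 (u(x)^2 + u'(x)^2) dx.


||u||_{H^1}^2 = 22614812/315

The H^1 norm (squared) on an interval (0, L) is
  ||u||_{H^1}^2 = ∫_0^L u(x)^2 dx + ∫_0^L u'(x)^2 dx.
Compute u'(x) = 4*x**3 + 2.
Then u(x)^2 = x**8 + 4*x**5 + 6*x**4 + 4*x**2 + 12*x + 9 and u'(x)^2 = 16*x**6 + 16*x**3 + 4.
Integrate each monomial from 0 to 4 using ∫_0^4 c·x^n dx = c·4^(n+1)/(n+1):
  ∫_0^4 u(x)^2 dx = ∫_0^4 (x^8 + 4*x^5 + 6*x^4 + 4*x^2 + 12*x + 9) dx. Term by term:
    ∫_0^4 x^8 dx = 262144/9;  ∫_0^4 4*x^5 dx = 8192/3;  ∫_0^4 6*x^4 dx = 6144/5;
    ∫_0^4 4*x^2 dx = 256/3;  ∫_0^4 12*x dx = 96;  ∫_0^4 9 dx = 36.
  Sum: 262144/9 + 8192/3 + 6144/5 + 256/3 + 96 + 36 = 1498676/45.
  ∫_0^4 u'(x)^2 dx = ∫_0^4 (16*x^6 + 16*x^3 + 4) dx. Term by term:
    ∫_0^4 16*x^6 dx = 262144/7;  ∫_0^4 16*x^3 dx = 1024;  ∫_0^4 4 dx = 16.
  Sum: 262144/7 + 1024 + 16 = 269424/7.
Adding: ||u||_{H^1}^2 = 1498676/45 + 269424/7 = 22614812/315.


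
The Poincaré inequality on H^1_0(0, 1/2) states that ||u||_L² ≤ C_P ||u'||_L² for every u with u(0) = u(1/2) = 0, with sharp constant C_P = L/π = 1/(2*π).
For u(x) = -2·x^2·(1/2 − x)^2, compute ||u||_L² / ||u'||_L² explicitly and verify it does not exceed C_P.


||u||_L² / ||u'||_L² = sqrt(3)/12 < C_P = 1/(2*π).

u(x) = -2·x^2·(1/2 − x)^2, so u'(x) = x*(-8*x^2 + 6*x - 1).
u(x) = -2·x^2·(1/2 − x)^2 vanishes at x = 0 and x = 1/2, so u ∈ H^1_0(0, 1/2). Differentiate via the product rule and integrate the resulting polynomials term by term.
  ∫_0^1/2 u² dx = ∫_0^1/2 (4*x^8 - 8*x^7 + 6*x^6 - 2*x^5 + x^4/4) dx. Term by term:
    ∫_0^1/2 4*x^8 dx = 1/1152;  ∫_0^1/2 -8*x^7 dx = -1/256;  ∫_0^1/2 6*x^6 dx = 3/448;
    ∫_0^1/2 -2*x^5 dx = -1/192;  ∫_0^1/2 x^4/4 dx = 1/640.
  Sum: 1/1152 − 1/256 + 3/448 − 1/192 + 1/640 = 1/80640.
  ∫_0^1/2 (u')² dx = ∫_0^1/2 (64*x^6 - 96*x^5 + 52*x^4 - 12*x^3 + x^2) dx. Term by term:
    ∫_0^1/2 64*x^6 dx = 1/14;  ∫_0^1/2 -96*x^5 dx = -1/4;  ∫_0^1/2 52*x^4 dx = 13/40;
    ∫_0^1/2 -12*x^3 dx = -3/16;  ∫_0^1/2 x^2 dx = 1/24.
  Sum: 1/14 − 1/4 + 13/40 − 3/16 + 1/24 = 1/1680.
∫_0^1/2 u² dx = 1/80640, so ||u||_L² = sqrt(35)/1680.
∫_0^1/2 (u')² dx = 1/1680, so ||u'||_L² = sqrt(105)/420.
Ratio ||u||_L² / ||u'||_L² = sqrt(3)/12.
Sharp Poincaré constant on H^1_0(0, 1/2) is C_P = L/π = 1/(2*π), achieved by sin(2*π·x).
A polynomial bump cannot attain the sharp Poincaré constant (only the first sine eigenfunction does), so the ratio is strictly less than C_P, consistent with ||u||_L² ≤ C_P ||u'||_L².


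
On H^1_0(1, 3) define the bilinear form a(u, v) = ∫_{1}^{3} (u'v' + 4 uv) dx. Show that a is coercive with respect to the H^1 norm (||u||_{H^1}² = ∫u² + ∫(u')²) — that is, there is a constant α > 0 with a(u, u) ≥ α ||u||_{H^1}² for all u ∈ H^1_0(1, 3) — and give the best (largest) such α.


α = 1

Coercivity of a(·,·) on H^1_0(1, 3) means a(u, u) ≥ α ||u||_{H^1}² for every u ∈ H^1_0.
The interval has length L = 2, and Poincaré/coercivity depend only on L. Here a(u, u) = ∫(u')² + (4)·∫u².
Here c = 4 ≥ 1, so a(u,u) = ∫(u')² + c∫u² ≥ ∫(u')² + ∫u² = ||u||_{H^1}², i.e. α = 1 works. No larger α is possible: a(u,u) ≥ α||u||_{H^1}² means (1−α)∫(u')² ≥ (α−c)∫u², and for the modes u_n = sin(nπ(x−x₀)/L) (x₀ the left endpoint) one has ∫u_n²/∫(u_n')² = (L/(nπ))² → 0, so a(u_n,u_n)/||u_n||_{H^1}² → 1. Hence the optimal constant is α = 1.
Therefore α = 1.


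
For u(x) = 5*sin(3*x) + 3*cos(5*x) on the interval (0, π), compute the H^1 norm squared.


||u||_{H^1(0,π)}^2 = 242*π

u'(x) = -15*sin(5*x) + 15*cos(3*x).
Expand u² and (u')² and integrate term by term on (0, π), using: for integers n ≥ 1, ∫_0^π sin²(nx) dx = ∫_0^π cos²(nx) dx = π/2; for n ≠ n', ∫_0^π sin(nx)sin(n'x) dx = ∫_0^π cos(nx)cos(n'x) dx = 0; and by product-to-sum, ∫_0^π sin(nx)cos(n'x) dx = ½∫_0^π [sin((n+n')x) + sin((n−n')x)] dx, which is 0 when n+n' is even and 2n/(n²−n'²) when n+n' is odd (it need not vanish on (0, π)).
  u² squared terms: (3)²·∫cos(5x)² dx = 9·π/2 = 9*π/2;  (5)²·∫sin(3x)² dx = 25·π/2 = 25*π/2.
  u² cross terms: 2·(3)·(5)·∫cos(5x)·sin(3x) dx = 30·(0) = 0.
  So ∫_0^π u² dx = 9*π/2 + 25*π/2 + 0 = 17*π.
  (u')² squared terms: (-15)²·∫sin(5x)² dx = 225·π/2 = 225*π/2;  (15)²·∫cos(3x)² dx = 225·π/2 = 225*π/2.
  (u')² cross terms: 2·(-15)·(15)·∫sin(5x)·cos(3x) dx = -450·(0) = 0.
  So ∫_0^π (u')² dx = 225*π/2 + 225*π/2 + 0 = 225*π.
||u||_{H^1}^2 = (17*π) + (225*π) = 242*π.


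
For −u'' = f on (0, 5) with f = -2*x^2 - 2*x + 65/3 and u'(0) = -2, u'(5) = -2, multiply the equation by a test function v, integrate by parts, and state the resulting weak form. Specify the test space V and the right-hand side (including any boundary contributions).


V = H^1(0, 5) (v unrestricted at boundary; u is determined up to an additive constant); weak form: ∫_0^5 u'v' dx = ∫_0^5 (-2*x^2 - 2*x + 65/3) v dx − 2·v(5) + 2·v(0) for all v ∈ V.

Multiply both sides by a test function v and integrate from 0 to 5:
  ∫_0^5 −u''(x) v(x) dx = ∫_0^5 f(x) v(x) dx.
Integrate the LHS by parts once:
  ∫_0^5 −u'' v dx = −[u'(x) v(x)]_0^5 + ∫_0^5 u'(x) v'(x) dx.
Thus ∫_0^5 u'(x) v'(x) dx = ∫_0^5 f(x) v(x) dx + [u'(x) v(x)]_0^5.
Choose V so that boundary terms are either known or forced to vanish.
u has inhomogeneous Neumann u'(0) = -2, u'(5) = -2. [u' v]_0^5 = (-2)·v(5) − (-2)·v(0) = − 2·v(5) + 2·v(0). Take V = H^1(0, 5); boundary term becomes part of RHS.
Weak formulation: find u (satisfying any essential BC) such that ∫_0^5 u'(x) v'(x) dx = ∫_0^5 f v dx − 2·v(5) + 2·v(0) for all v ∈ V (Neumann data are natural BCs: they enter the RHS as boundary terms).
Substituting f(x) = -2*x^2 - 2*x + 65/3, the right-hand side is ∫_0^5 (-2*x^2 - 2*x + 65/3) v dx − 2·v(5) + 2·v(0).
Compatibility check (pure Neumann): taking v ≡ 1 ∈ V gives 0 = ∫_0^5 f dx + (-2) − (-2), i.e. ∫_0^5 f dx must equal u'(0) − u'(5) = 0. Indeed ∫_0^5 (-2*x^2 - 2*x + 65/3) dx = 0, so the data are compatible. The solution is then unique only up to an additive constant (fix it e.g. by requiring ∫_0^5 u dx = 0).


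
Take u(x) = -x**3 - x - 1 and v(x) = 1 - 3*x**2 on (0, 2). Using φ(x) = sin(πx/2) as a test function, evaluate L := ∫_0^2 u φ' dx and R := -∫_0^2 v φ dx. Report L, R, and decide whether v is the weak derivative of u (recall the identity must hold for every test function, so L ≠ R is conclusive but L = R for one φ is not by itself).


LHS = -96/π^3 + 28/π, RHS = -96/π^3 + 20/π. No, v is not the weak derivative of u.

u(x) = -x**3 - x - 1, classical derivative u'(x) = -3*x**2 - 1.
φ(x) = sin(πx/2), so φ'(x) = π*cos(π*x/2)/2.
Note φ(0) = φ(2) = 0, so the boundary term u·φ vanishes.
LHS = ∫_0^2 u(x) φ'(x) dx = ∫_0^2 (-π*x^3*cos(π*x/2)/2 - π*x*cos(π*x/2)/2 - π*cos(π*x/2)/2) dx. Term by term:
  ∫_0^2 -π*cos(π*x/2)/2 dx = 0;  ∫_0^2 -π*x*cos(π*x/2)/2 dx = 4/π;  ∫_0^2 -π*x^3*cos(π*x/2)/2 dx = -96/π^3 + 24/π.
Sum: 0 + 4/π + -96/π^3 + 24/π = -96/π^3 + 28/π.
So LHS = -96/π^3 + 28/π.
∫_0^2 v(x) φ(x) dx = ∫_0^2 (-3*x^2*sin(π*x/2) + sin(π*x/2)) dx. Term by term:
  ∫_0^2 -3*x^2*sin(π*x/2) dx = -24/π + 96/π^3;  ∫_0^2 sin(π*x/2) dx = 4/π.
Sum: -24/π + 96/π^3 + 4/π = -20/π + 96/π^3.
So RHS = -∫_0^2 v(x) φ(x) dx = -96/π^3 + 20/π.
LHS − RHS = 8/π ≠ 0, so the identity fails.
(For a valid weak derivative the identity must hold for EVERY test function, in particular this one. The failure shows v is NOT the weak derivative of u.)
Correct weak derivative would be u'(x) = -3*x**2 - 1.


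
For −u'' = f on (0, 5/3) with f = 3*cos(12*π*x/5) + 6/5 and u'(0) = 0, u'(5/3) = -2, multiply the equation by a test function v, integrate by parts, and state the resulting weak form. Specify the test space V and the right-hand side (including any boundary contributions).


V = H^1(0, 5/3) (v unrestricted at boundary; u is determined up to an additive constant); weak form: ∫_0^5/3 u'v' dx = ∫_0^5/3 (3*cos(12*π*x/5) + 6/5) v dx − 2·v(5/3) for all v ∈ V.

Multiply both sides by a test function v and integrate from 0 to 5/3:
  ∫_0^5/3 −u''(x) v(x) dx = ∫_0^5/3 f(x) v(x) dx.
Integrate the LHS by parts once:
  ∫_0^5/3 −u'' v dx = −[u'(x) v(x)]_0^5/3 + ∫_0^5/3 u'(x) v'(x) dx.
Thus ∫_0^5/3 u'(x) v'(x) dx = ∫_0^5/3 f(x) v(x) dx + [u'(x) v(x)]_0^5/3.
Choose V so that boundary terms are either known or forced to vanish.
u has inhomogeneous Neumann u'(0) = 0, u'(5/3) = -2. [u' v]_0^5/3 = (-2)·v(5/3) − (0)·v(0) = − 2·v(5/3). Take V = H^1(0, 5/3); boundary term becomes part of RHS.
Weak formulation: find u (satisfying any essential BC) such that ∫_0^5/3 u'(x) v'(x) dx = ∫_0^5/3 f v dx − 2·v(5/3) for all v ∈ V (Neumann data are natural BCs: they enter the RHS as boundary terms).
Substituting f(x) = 3*cos(12*π*x/5) + 6/5, the right-hand side is ∫_0^5/3 (3*cos(12*π*x/5) + 6/5) v dx − 2·v(5/3).
Compatibility check (pure Neumann): taking v ≡ 1 ∈ V gives 0 = ∫_0^5/3 f dx + (-2) − (0), i.e. ∫_0^5/3 f dx must equal u'(0) − u'(5/3) = 2. Indeed ∫_0^5/3 (3*cos(12*π*x/5) + 6/5) dx = 2, so the data are compatible. The solution is then unique only up to an additive constant (fix it e.g. by requiring ∫_0^5/3 u dx = 0).


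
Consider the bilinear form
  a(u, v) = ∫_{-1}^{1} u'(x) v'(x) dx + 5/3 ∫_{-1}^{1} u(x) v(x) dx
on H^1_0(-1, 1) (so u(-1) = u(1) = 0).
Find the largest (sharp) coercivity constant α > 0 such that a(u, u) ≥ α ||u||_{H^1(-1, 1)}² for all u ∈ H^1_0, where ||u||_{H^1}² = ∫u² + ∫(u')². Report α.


α = 1

Coercivity of a(·,·) on H^1_0(-1, 1) means a(u, u) ≥ α ||u||_{H^1}² for every u ∈ H^1_0.
The interval has length L = 2, and Poincaré/coercivity depend only on L. Here a(u, u) = ∫(u')² + (5/3)·∫u².
Here c = 5/3 ≥ 1, so a(u,u) = ∫(u')² + c∫u² ≥ ∫(u')² + ∫u² = ||u||_{H^1}², i.e. α = 1 works. No larger α is possible: a(u,u) ≥ α||u||_{H^1}² means (1−α)∫(u')² ≥ (α−c)∫u², and for the modes u_n = sin(nπ(x−x₀)/L) (x₀ the left endpoint) one has ∫u_n²/∫(u_n')² = (L/(nπ))² → 0, so a(u_n,u_n)/||u_n||_{H^1}² → 1. Hence the optimal constant is α = 1.
Therefore α = 1.


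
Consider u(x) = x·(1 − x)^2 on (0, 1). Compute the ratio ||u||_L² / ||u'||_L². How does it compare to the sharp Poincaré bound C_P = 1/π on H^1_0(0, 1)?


||u||_L² / ||u'||_L² = sqrt(14)/14 < C_P = 1/π.

u(x) = x·(1 − x)^2, so u'(x) = (x - 1)*(3*x - 1).
u(x) = x·(1 − x)^2 vanishes at x = 0 and x = 1, so u ∈ H^1_0(0, 1). Differentiate via the product rule and integrate the resulting polynomials term by term.
  ∫_0^1 u² dx = ∫_0^1 (x^6 - 4*x^5 + 6*x^4 - 4*x^3 + x^2) dx. Term by term:
    ∫_0^1 x^6 dx = 1/7;  ∫_0^1 -4*x^5 dx = -2/3;  ∫_0^1 6*x^4 dx = 6/5;
    ∫_0^1 -4*x^3 dx = -1;  ∫_0^1 x^2 dx = 1/3.
  Sum: 1/7 − 2/3 + 6/5 − 1 + 1/3 = 1/105.
  ∫_0^1 (u')² dx = ∫_0^1 (9*x^4 - 24*x^3 + 22*x^2 - 8*x + 1) dx. Term by term:
    ∫_0^1 9*x^4 dx = 9/5;  ∫_0^1 -24*x^3 dx = -6;  ∫_0^1 22*x^2 dx = 22/3;
    ∫_0^1 -8*x dx = -4;  ∫_0^1 1 dx = 1.
  Sum: 9/5 − 6 + 22/3 − 4 + 1 = 2/15.
∫_0^1 u² dx = 1/105, so ||u||_L² = sqrt(105)/105.
∫_0^1 (u')² dx = 2/15, so ||u'||_L² = sqrt(30)/15.
Ratio ||u||_L² / ||u'||_L² = sqrt(14)/14.
Sharp Poincaré constant on H^1_0(0, 1) is C_P = L/π = 1/π, achieved by sin(π·x).
A polynomial bump cannot attain the sharp Poincaré constant (only the first sine eigenfunction does), so the ratio is strictly less than C_P, consistent with ||u||_L² ≤ C_P ||u'||_L².


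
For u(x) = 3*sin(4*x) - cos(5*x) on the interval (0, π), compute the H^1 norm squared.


||u||_{H^1(0,π)}^2 = 416/3 + 179*π/2

u'(x) = 5*sin(5*x) + 12*cos(4*x).
Expand u² and (u')² and integrate term by term on (0, π), using: for integers n ≥ 1, ∫_0^π sin²(nx) dx = ∫_0^π cos²(nx) dx = π/2; for n ≠ n', ∫_0^π sin(nx)sin(n'x) dx = ∫_0^π cos(nx)cos(n'x) dx = 0; and by product-to-sum, ∫_0^π sin(nx)cos(n'x) dx = ½∫_0^π [sin((n+n')x) + sin((n−n')x)] dx, which is 0 when n+n' is even and 2n/(n²−n'²) when n+n' is odd (it need not vanish on (0, π)).
  u² squared terms: (-1)²·∫cos(5x)² dx = 1·π/2 = π/2;  (3)²·∫sin(4x)² dx = 9·π/2 = 9*π/2.
  u² cross terms: 2·(-1)·(3)·∫cos(5x)·sin(4x) dx = -6·(-8/9) = 16/3.
  So ∫_0^π u² dx = π/2 + 9*π/2 + 16/3 = 16/3 + 5*π.
  (u')² squared terms: (5)²·∫sin(5x)² dx = 25·π/2 = 25*π/2;  (12)²·∫cos(4x)² dx = 144·π/2 = 72*π.
  (u')² cross terms: 2·(5)·(12)·∫sin(5x)·cos(4x) dx = 120·(10/9) = 400/3.
  So ∫_0^π (u')² dx = 25*π/2 + 72*π + 400/3 = 400/3 + 169*π/2.
||u||_{H^1}^2 = (16/3 + 5*π) + (400/3 + 169*π/2) = 416/3 + 179*π/2.


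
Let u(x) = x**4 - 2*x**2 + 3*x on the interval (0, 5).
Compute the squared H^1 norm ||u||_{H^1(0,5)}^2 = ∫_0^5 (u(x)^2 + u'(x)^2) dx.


||u||_{H^1}^2 = 22158935/63

The H^1 norm (squared) on an interval (0, L) is
  ||u||_{H^1}^2 = ∫_0^L u(x)^2 dx + ∫_0^L u'(x)^2 dx.
Compute u'(x) = 4*x**3 - 4*x + 3.
Then u(x)^2 = x**8 - 4*x**6 + 6*x**5 + 4*x**4 - 12*x**3 + 9*x**2 and u'(x)^2 = 16*x**6 - 32*x**4 + 24*x**3 + 16*x**2 - 24*x + 9.
Integrate each monomial from 0 to 5 using ∫_0^5 c·x^n dx = c·5^(n+1)/(n+1):
  ∫_0^5 u(x)^2 dx = ∫_0^5 (x^8 - 4*x^6 + 6*x^5 + 4*x^4 - 12*x^3 + 9*x^2) dx. Term by term:
    ∫_0^5 x^8 dx = 1953125/9;  ∫_0^5 -4*x^6 dx = -312500/7;  ∫_0^5 6*x^5 dx = 15625;
    ∫_0^5 4*x^4 dx = 2500;  ∫_0^5 -12*x^3 dx = -1875;  ∫_0^5 9*x^2 dx = 375.
  Sum: 1953125/9 − 312500/7 + 15625 + 2500 − 1875 + 375 = 11906750/63.
  ∫_0^5 u'(x)^2 dx = ∫_0^5 (16*x^6 - 32*x^4 + 24*x^3 + 16*x^2 - 24*x + 9) dx. Term by term:
    ∫_0^5 16*x^6 dx = 1250000/7;  ∫_0^5 -32*x^4 dx = -20000;  ∫_0^5 24*x^3 dx = 3750;
    ∫_0^5 16*x^2 dx = 2000/3;  ∫_0^5 -24*x dx = -300;  ∫_0^5 9 dx = 45.
  Sum: 1250000/7 − 20000 + 3750 + 2000/3 − 300 + 45 = 3417395/21.
Adding: ||u||_{H^1}^2 = 11906750/63 + 3417395/21 = 22158935/63.


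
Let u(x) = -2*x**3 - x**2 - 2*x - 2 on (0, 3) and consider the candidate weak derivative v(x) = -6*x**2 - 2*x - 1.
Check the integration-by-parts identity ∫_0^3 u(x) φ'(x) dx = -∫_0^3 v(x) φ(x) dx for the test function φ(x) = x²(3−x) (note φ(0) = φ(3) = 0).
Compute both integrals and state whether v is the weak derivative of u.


LHS = 918/5, RHS = 3537/20. No, v is not the weak derivative of u.

u(x) = -2*x**3 - x**2 - 2*x - 2, classical derivative u'(x) = -6*x**2 - 2*x - 2.
φ(x) = x²(3−x), so φ'(x) = 3*x*(2 - x).
Note φ(0) = φ(3) = 0, so the boundary term u·φ vanishes.
LHS = ∫_0^3 u(x) φ'(x) dx = ∫_0^3 (6*x^5 - 9*x^4 - 6*x^2 - 12*x) dx. Term by term:
  ∫_0^3 6*x^5 dx = 729;  ∫_0^3 -9*x^4 dx = -2187/5;  ∫_0^3 -6*x^2 dx = -54;
  ∫_0^3 -12*x dx = -54.
Sum: 729 − 2187/5 − 54 − 54 = 918/5.
So LHS = 918/5.
∫_0^3 v(x) φ(x) dx = ∫_0^3 (6*x^5 - 16*x^4 - 5*x^3 - 3*x^2) dx. Term by term:
  ∫_0^3 6*x^5 dx = 729;  ∫_0^3 -16*x^4 dx = -3888/5;  ∫_0^3 -5*x^3 dx = -405/4;
  ∫_0^3 -3*x^2 dx = -27.
Sum: 729 − 3888/5 − 405/4 − 27 = -3537/20.
So RHS = -∫_0^3 v(x) φ(x) dx = 3537/20.
LHS − RHS = 27/4 ≠ 0, so the identity fails.
(For a valid weak derivative the identity must hold for EVERY test function, in particular this one. The failure shows v is NOT the weak derivative of u.)
Correct weak derivative would be u'(x) = -6*x**2 - 2*x - 2.


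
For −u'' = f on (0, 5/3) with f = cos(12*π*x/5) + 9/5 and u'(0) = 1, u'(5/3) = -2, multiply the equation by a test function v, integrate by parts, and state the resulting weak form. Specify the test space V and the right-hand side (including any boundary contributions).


V = H^1(0, 5/3) (v unrestricted at boundary; u is determined up to an additive constant); weak form: ∫_0^5/3 u'v' dx = ∫_0^5/3 (cos(12*π*x/5) + 9/5) v dx − 2·v(5/3) − v(0) for all v ∈ V.

Multiply both sides by a test function v and integrate from 0 to 5/3:
  ∫_0^5/3 −u''(x) v(x) dx = ∫_0^5/3 f(x) v(x) dx.
Integrate the LHS by parts once:
  ∫_0^5/3 −u'' v dx = −[u'(x) v(x)]_0^5/3 + ∫_0^5/3 u'(x) v'(x) dx.
Thus ∫_0^5/3 u'(x) v'(x) dx = ∫_0^5/3 f(x) v(x) dx + [u'(x) v(x)]_0^5/3.
Choose V so that boundary terms are either known or forced to vanish.
u has inhomogeneous Neumann u'(0) = 1, u'(5/3) = -2. [u' v]_0^5/3 = (-2)·v(5/3) − (1)·v(0) = − 2·v(5/3) − v(0). Take V = H^1(0, 5/3); boundary term becomes part of RHS.
Weak formulation: find u (satisfying any essential BC) such that ∫_0^5/3 u'(x) v'(x) dx = ∫_0^5/3 f v dx − 2·v(5/3) − v(0) for all v ∈ V (Neumann data are natural BCs: they enter the RHS as boundary terms).
Substituting f(x) = cos(12*π*x/5) + 9/5, the right-hand side is ∫_0^5/3 (cos(12*π*x/5) + 9/5) v dx − 2·v(5/3) − v(0).
Compatibility check (pure Neumann): taking v ≡ 1 ∈ V gives 0 = ∫_0^5/3 f dx + (-2) − (1), i.e. ∫_0^5/3 f dx must equal u'(0) − u'(5/3) = 3. Indeed ∫_0^5/3 (cos(12*π*x/5) + 9/5) dx = 3, so the data are compatible. The solution is then unique only up to an additive constant (fix it e.g. by requiring ∫_0^5/3 u dx = 0).


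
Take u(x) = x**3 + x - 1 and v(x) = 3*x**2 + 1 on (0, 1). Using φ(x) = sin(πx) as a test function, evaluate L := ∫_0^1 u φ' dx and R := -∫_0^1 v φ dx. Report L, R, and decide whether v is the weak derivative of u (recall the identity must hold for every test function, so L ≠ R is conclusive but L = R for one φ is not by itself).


LHS = -5/π + 12/π^3, RHS = -5/π + 12/π^3. Yes, v = u' weakly.

u(x) = x**3 + x - 1, classical derivative u'(x) = 3*x**2 + 1.
φ(x) = sin(πx), so φ'(x) = π*cos(π*x).
Note φ(0) = φ(1) = 0, so the boundary term u·φ vanishes.
LHS = ∫_0^1 u(x) φ'(x) dx = ∫_0^1 (π*x^3*cos(π*x) + π*x*cos(π*x) - π*cos(π*x)) dx. Term by term:
  ∫_0^1 -π*cos(π*x) dx = 0;  ∫_0^1 π*x*cos(π*x) dx = -2/π;  ∫_0^1 π*x^3*cos(π*x) dx = -3/π + 12/π^3.
Sum: 0 − 2/π + -3/π + 12/π^3 = -5/π + 12/π^3.
So LHS = -5/π + 12/π^3.
∫_0^1 v(x) φ(x) dx = ∫_0^1 (3*x^2*sin(π*x) + sin(π*x)) dx. Term by term:
  ∫_0^1 3*x^2*sin(π*x) dx = -12/π^3 + 3/π;  ∫_0^1 sin(π*x) dx = 2/π.
Sum: -12/π^3 + 3/π + 2/π = -12/π^3 + 5/π.
So RHS = -∫_0^1 v(x) φ(x) dx = -5/π + 12/π^3.
LHS = RHS, so the identity holds for this test φ.
Moreover u is smooth here and v(x) = u'(x) = 3*x**2 + 1 pointwise, so the identity holds for every test function. Hence v is the weak derivative of u.


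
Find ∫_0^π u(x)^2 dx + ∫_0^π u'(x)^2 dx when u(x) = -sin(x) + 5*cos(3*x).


||u||_{H^1(0,π)}^2 = 126*π

u'(x) = -15*sin(3*x) - cos(x).
Expand u² and (u')² and integrate term by term on (0, π), using: for integers n ≥ 1, ∫_0^π sin²(nx) dx = ∫_0^π cos²(nx) dx = π/2; for n ≠ n', ∫_0^π sin(nx)sin(n'x) dx = ∫_0^π cos(nx)cos(n'x) dx = 0; and by product-to-sum, ∫_0^π sin(nx)cos(n'x) dx = ½∫_0^π [sin((n+n')x) + sin((n−n')x)] dx, which is 0 when n+n' is even and 2n/(n²−n'²) when n+n' is odd (it need not vanish on (0, π)).
  u² squared terms: (-1)²·∫sin(x)² dx = 1·π/2 = π/2;  (5)²·∫cos(3x)² dx = 25·π/2 = 25*π/2.
  u² cross terms: 2·(-1)·(5)·∫sin(x)·cos(3x) dx = -10·(0) = 0.
  So ∫_0^π u² dx = π/2 + 25*π/2 + 0 = 13*π.
  (u')² squared terms: (-1)²·∫cos(x)² dx = 1·π/2 = π/2;  (-15)²·∫sin(3x)² dx = 225·π/2 = 225*π/2.
  (u')² cross terms: 2·(-1)·(-15)·∫cos(x)·sin(3x) dx = 30·(0) = 0.
  So ∫_0^π (u')² dx = π/2 + 225*π/2 + 0 = 113*π.
||u||_{H^1}^2 = (13*π) + (113*π) = 126*π.


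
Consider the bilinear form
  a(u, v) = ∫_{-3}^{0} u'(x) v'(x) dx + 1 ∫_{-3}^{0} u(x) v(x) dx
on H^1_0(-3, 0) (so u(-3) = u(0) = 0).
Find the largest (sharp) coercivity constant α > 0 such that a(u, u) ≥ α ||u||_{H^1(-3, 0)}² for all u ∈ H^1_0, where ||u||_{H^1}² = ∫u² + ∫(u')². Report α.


α = 1

Coercivity of a(·,·) on H^1_0(-3, 0) means a(u, u) ≥ α ||u||_{H^1}² for every u ∈ H^1_0.
The interval has length L = 3, and Poincaré/coercivity depend only on L. Here a(u, u) = ∫(u')² + (1)·∫u².
Here c = 1 ≥ 1, so a(u,u) = ∫(u')² + c∫u² ≥ ∫(u')² + ∫u² = ||u||_{H^1}², i.e. α = 1 works. No larger α is possible: a(u,u) ≥ α||u||_{H^1}² means (1−α)∫(u')² ≥ (α−c)∫u², and for the modes u_n = sin(nπ(x−x₀)/L) (x₀ the left endpoint) one has ∫u_n²/∫(u_n')² = (L/(nπ))² → 0, so a(u_n,u_n)/||u_n||_{H^1}² → 1. Hence the optimal constant is α = 1.
Therefore α = 1.


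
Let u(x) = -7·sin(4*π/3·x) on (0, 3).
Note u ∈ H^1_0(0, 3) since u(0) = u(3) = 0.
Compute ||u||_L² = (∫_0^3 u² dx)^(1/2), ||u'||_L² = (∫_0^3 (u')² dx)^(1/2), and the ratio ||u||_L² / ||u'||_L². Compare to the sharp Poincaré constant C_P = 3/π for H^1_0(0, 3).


||u||_L² / ||u'||_L² = 3/(4*π) < C_P = 3/π.

u(x) = -7·sin(4*π/3·x), so u'(x) = -28*π*cos(4*π*x/3)/3.
Writing u(x) = A·sin(kπx/L) with A = -7 and k = 4, use ∫_0^L sin²(kπx/L) dx = L/2 and ∫_0^L cos²(kπx/L) dx = L/2.
u² = 49·sin²(4*π/3·x) and (u')² = 784*π^2/9·cos²(4*π/3·x), and each of sin², cos² integrates to L/2 = 3/2 over (0, 3).
∫_0^3 u² dx = 147/2, so ||u||_L² = 7*sqrt(6)/2.
∫_0^3 (u')² dx = 392*π^2/3, so ||u'||_L² = 14*sqrt(6)*π/3.
Ratio ||u||_L² / ||u'||_L² = 3/(4*π).
Sharp Poincaré constant on H^1_0(0, 3) is C_P = L/π = 3/π, achieved by sin(π/3·x).
This is the k = 4 harmonic; the ratio L/(kπ) is strictly less than C_P = L/π, consistent with the sharp inequality ||u||_L² ≤ C_P ||u'||_L².
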